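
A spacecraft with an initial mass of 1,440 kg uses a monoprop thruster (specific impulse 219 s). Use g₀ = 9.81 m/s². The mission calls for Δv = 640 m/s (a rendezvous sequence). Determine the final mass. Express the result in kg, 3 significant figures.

final mass ≈ 1070 kg

v_e = Isp · g₀ = 219 × 9.81 = 2148.4 m/s.
m₀/m_f = exp(Δv / v_e) = exp(640 / 2148.4) = exp(0.2979) = 1.3470.
m_f = m₀ / 1.3470 = 1,440 / 1.3470 = 1,069.04 kg.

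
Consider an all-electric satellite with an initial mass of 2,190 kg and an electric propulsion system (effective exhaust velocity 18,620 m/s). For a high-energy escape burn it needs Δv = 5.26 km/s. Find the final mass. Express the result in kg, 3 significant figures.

final mass ≈ 1650 kg

By the Tsiolkovsky rocket equation, m₀/m_f = exp(Δv / v_e) = exp(5260 / 18620.0) = exp(0.2825) = 1.3264.
m_f = m₀ / 1.3264 = 2,190 / 1.3264 = 1,651.09 kg.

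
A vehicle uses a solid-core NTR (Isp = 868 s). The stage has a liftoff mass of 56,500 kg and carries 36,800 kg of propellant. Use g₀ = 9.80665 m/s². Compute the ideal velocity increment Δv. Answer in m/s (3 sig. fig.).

Δv ≈ 8970 m/s

v_e = Isp · g₀ = 868 × 9.80665 = 8512.2 m/s.
m_f = m₀ − m_prop = 56,500 − 36,800 = 19,700 kg.
Δv = v_e · ln(m₀/m_f) = 8512.2 × ln(2.868) = 8512.2 × 1.0536 ≈ 8968.6 m/s.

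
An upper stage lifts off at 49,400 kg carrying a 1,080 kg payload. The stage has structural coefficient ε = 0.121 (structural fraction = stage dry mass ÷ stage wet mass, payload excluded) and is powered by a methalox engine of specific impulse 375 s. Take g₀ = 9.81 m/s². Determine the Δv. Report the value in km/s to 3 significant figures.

Stage wet mass = m₀ − payload = 49,400 − 1,080 = 48,320 kg.
Stage dry mass = ε × stage wet mass = 0.121 × 48,320 = 5,846.72 kg.
Burnout mass m_f = stage dry + payload = 5,846.72 + 1,080 = 6,926.72 kg.
v_e = Isp · g₀ = 375 × 9.81 = 3678.8 m/s.
Δv = v_e · ln(49,400/6,926.72) = 3678.8 × ln(7.132) = 3678.8 × 1.9646 ≈ 7227 m/s.

Δv ≈ 7.23 km/s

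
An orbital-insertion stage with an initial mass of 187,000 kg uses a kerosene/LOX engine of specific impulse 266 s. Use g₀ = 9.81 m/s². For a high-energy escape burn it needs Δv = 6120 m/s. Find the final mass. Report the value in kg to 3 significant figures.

v_e = Isp · g₀ = 266 × 9.81 = 2609.5 m/s.
m₀/m_f = exp(Δv / v_e) = exp(6120 / 2609.5) = exp(2.3453) = 10.4365.
m_f = m₀ / 10.4365 = 187,000 / 10.4365 = 17,917.9 kg.

final mass ≈ 17900 kg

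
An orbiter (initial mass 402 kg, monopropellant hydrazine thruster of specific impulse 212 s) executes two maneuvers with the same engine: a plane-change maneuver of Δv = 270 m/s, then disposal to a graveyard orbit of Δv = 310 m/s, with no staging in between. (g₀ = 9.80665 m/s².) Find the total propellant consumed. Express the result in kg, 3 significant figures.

total propellant consumed ≈ 97.9 kg

v_e = Isp · g₀ = 212 × 9.80665 = 2079.0 m/s.
After the first burn: m = 402 × exp(−270/2079.0) = 402 × 0.87821 = 353.04 kg.
After the second burn: m = 353.04 × exp(−310/2079.0) = 353.04 × 0.86147 = 304.133 kg.
Total propellant = m₀ − m_final = 402 − 304.133 = 97.867 kg.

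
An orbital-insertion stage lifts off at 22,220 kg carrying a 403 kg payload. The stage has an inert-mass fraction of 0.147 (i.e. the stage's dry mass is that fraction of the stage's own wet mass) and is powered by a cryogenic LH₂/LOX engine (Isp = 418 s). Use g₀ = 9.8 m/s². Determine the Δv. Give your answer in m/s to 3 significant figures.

Δv ≈ 7440 m/s

Stage wet mass = m₀ − payload = 22,220 − 403 = 21,817 kg.
Stage dry mass = ε × stage wet mass = 0.147 × 21,817 = 3,207.1 kg.
Burnout mass m_f = stage dry + payload = 3,207.1 + 403 = 3,610.1 kg.
v_e = Isp · g₀ = 418 × 9.8 = 4096.4 m/s.
From the ideal rocket equation, Δv = v_e · ln(22,220/3,610.1) = 4096.4 × ln(6.155) = 4096.4 × 1.8173 ≈ 7444 m/s.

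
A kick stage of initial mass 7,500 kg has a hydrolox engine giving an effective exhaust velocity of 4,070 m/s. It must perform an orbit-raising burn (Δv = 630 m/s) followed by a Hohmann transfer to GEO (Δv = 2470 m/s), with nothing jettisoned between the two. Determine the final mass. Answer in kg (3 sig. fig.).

After the first burn: m = 7500 × exp(−630/4070.0) = 7500 × 0.85659 = 6,424.43 kg.
After the second burn: m = 6,424.43 × exp(−2470/4070.0) = 6,424.43 × 0.54505 = 3,501.64 kg.

final mass ≈ 3500 kg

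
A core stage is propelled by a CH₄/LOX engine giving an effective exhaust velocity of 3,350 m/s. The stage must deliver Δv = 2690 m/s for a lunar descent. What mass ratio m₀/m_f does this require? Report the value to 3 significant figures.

By the Tsiolkovsky rocket equation, m₀/m_f = exp(Δv / v_e) = exp(2690 / 3350.0) = exp(0.8030) = 2.2322.

mass ratio ≈ 2.23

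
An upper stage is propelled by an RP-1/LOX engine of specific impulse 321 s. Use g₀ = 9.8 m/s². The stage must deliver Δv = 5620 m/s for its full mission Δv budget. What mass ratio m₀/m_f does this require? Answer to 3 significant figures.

mass ratio ≈ 5.97

v_e = Isp · g₀ = 321 × 9.8 = 3145.8 m/s.
m₀/m_f = exp(Δv / v_e) = exp(5620 / 3145.8) = exp(1.7865) = 5.9686.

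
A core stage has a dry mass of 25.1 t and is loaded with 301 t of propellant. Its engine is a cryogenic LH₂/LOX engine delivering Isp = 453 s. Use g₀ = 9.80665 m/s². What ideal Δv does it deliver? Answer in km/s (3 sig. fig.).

v_e = Isp · g₀ = 453 × 9.80665 = 4442.4 m/s.
m₀ = m_dry + m_prop = 25.1 + 301 = 326.1 t.
Rocket equation: Δv = v_e · ln(m₀/m_f) = 4442.4 × ln(12.99) = 4442.4 × 2.5643 ≈ 11391.8 m/s.

Δv ≈ 11.4 km/s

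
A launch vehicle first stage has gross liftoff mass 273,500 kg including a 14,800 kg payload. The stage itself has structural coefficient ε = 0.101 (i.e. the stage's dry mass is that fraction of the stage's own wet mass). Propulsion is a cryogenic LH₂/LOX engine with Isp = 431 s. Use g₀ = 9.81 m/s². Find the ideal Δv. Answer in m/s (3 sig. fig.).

Δv ≈ 8030 m/s

Stage wet mass = m₀ − payload = 273,500 − 14,800 = 258,700 kg.
Stage dry mass = ε × stage wet mass = 0.101 × 258,700 = 26,128.7 kg.
Burnout mass m_f = stage dry + payload = 26,128.7 + 14,800 = 40,928.7 kg.
v_e = Isp · g₀ = 431 × 9.81 = 4228.1 m/s.
Rocket equation: Δv = v_e · ln(273,500/40,928.7) = 4228.1 × ln(6.682) = 4228.1 × 1.8995 ≈ 8031 m/s.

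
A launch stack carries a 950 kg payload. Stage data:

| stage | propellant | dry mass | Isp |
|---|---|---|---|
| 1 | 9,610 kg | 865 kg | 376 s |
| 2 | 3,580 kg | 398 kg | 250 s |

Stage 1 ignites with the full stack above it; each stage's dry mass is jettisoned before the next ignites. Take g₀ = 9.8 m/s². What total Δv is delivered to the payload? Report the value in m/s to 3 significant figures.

Ignition mass of stage 1 = 9,610+865 + 3,580+398 + 950 = 15,403 kg.
Stage 1: m₀ = 15,403 kg, m_f = 15,403 − 9,610 = 5,793 kg; Δv = 376×9.8×ln(2.659) = 3684.8×0.9779 ≈ 3603 m/s.
Stage 2: m₀ = 4,928 kg, m_f = 4,928 − 3,580 = 1,348 kg; Δv = 250×9.8×ln(3.656) = 2450.0×1.2963 ≈ 3176 m/s.
Total Δv = 3603 + 3176 = 6779 m/s.

Δv ≈ 6780 m/s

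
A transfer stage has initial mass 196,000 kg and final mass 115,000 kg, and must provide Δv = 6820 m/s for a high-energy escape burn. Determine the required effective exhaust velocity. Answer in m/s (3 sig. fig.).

ln(m₀/m_f) = ln(196000/115000) = ln(1.704) = 0.5332.
Using Δv = v_e ln(m₀/m_f): v_e = Δv / ln(m₀/m_f) = 6820 / 0.5332 = 12791.1 m/s.

v_e ≈ 12800 m/s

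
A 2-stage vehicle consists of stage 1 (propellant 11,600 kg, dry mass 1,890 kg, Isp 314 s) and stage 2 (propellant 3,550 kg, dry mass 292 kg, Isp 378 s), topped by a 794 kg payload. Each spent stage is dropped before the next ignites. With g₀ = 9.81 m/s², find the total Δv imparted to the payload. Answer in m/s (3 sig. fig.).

Δv ≈ 8530 m/s

Ignition mass of stage 1 = 11,600+1,890 + 3,550+292 + 794 = 18,126 kg.
Stage 1: m₀ = 18,126 kg, m_f = 18,126 − 11,600 = 6,526 kg; Δv = 314×9.81×ln(2.778) = 3080.3×1.0216 ≈ 3147 m/s.
Stage 2: m₀ = 4,636 kg, m_f = 4,636 − 3,550 = 1,086 kg; Δv = 378×9.81×ln(4.269) = 3708.2×1.4514 ≈ 5382 m/s.
Total Δv = 3147 + 5382 = 8529 m/s.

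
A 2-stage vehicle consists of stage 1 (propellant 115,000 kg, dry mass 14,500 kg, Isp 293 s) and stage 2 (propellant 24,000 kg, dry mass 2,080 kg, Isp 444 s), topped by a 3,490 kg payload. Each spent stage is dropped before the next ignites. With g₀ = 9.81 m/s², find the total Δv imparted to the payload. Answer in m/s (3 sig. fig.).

Ignition mass of stage 1 = 115,000+14,500 + 24,000+2,080 + 3,490 = 159,070 kg.
Stage 1: m₀ = 159,070 kg, m_f = 159,070 − 115,000 = 44,070 kg; Δv = 293×9.81×ln(3.609) = 2874.3×1.2836 ≈ 3689 m/s.
Stage 2: m₀ = 29,570 kg, m_f = 29,570 − 24,000 = 5,570 kg; Δv = 444×9.81×ln(5.309) = 4355.6×1.6694 ≈ 7271 m/s.
Total Δv = 3689 + 7271 = 10960 m/s.

Δv ≈ 11000 m/s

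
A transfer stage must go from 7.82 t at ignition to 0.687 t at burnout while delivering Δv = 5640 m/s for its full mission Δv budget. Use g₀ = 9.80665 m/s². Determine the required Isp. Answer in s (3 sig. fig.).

Isp ≈ 236 s

ln(m₀/m_f) = ln(7820/687) = ln(11.38) = 2.4321.
By the Tsiolkovsky rocket equation, v_e = Δv / ln(m₀/m_f) = 5640 / 2.4321 = 2319.0 m/s.
Isp = v_e / g₀ = 2319.0 / 9.80665 = 236.5 s.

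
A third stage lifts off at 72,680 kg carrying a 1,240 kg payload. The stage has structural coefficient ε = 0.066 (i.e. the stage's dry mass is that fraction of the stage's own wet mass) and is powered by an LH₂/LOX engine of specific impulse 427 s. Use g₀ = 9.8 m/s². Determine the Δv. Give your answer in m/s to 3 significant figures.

Stage wet mass = m₀ − payload = 72,680 − 1,240 = 71,440 kg.
Stage dry mass = ε × stage wet mass = 0.066 × 71,440 = 4,715.04 kg.
Burnout mass m_f = stage dry + payload = 4,715.04 + 1,240 = 5,955.04 kg.
v_e = Isp · g₀ = 427 × 9.8 = 4184.6 m/s.
Using Δv = v_e ln(m₀/m_f): Δv = v_e · ln(72,680/5,955.04) = 4184.6 × ln(12.2) = 4184.6 × 2.5018 ≈ 10469 m/s.

Δv ≈ 10500 m/s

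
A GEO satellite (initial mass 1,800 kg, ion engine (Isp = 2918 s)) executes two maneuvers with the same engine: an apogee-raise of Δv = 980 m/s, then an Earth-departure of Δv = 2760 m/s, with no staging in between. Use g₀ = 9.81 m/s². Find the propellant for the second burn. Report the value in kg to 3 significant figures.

propellant for the second burn ≈ 160 kg

v_e = Isp · g₀ = 2918 × 9.81 = 28625.6 m/s.
After the first burn: m = 1800 × exp(−980/28625.6) = 1800 × 0.96634 = 1,739.41 kg.
After the second burn: m = 1,739.41 × exp(−2760/28625.6) = 1,739.41 × 0.90809 = 1,579.54 kg.
Second-burn propellant = 1,739.41 − 1,579.54 = 159.87 kg.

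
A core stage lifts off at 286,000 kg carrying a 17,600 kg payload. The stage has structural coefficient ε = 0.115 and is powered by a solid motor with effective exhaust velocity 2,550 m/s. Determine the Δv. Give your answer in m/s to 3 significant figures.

Stage wet mass = m₀ − payload = 286,000 − 17,600 = 268,400 kg.
Stage dry mass = ε × stage wet mass = 0.115 × 268,400 = 30,866 kg.
Burnout mass m_f = stage dry + payload = 30,866 + 17,600 = 48,466 kg.
Δv = v_e · ln(286,000/48,466) = 2550.0 × ln(5.901) = 2550.0 × 1.7751 ≈ 4527 m/s.

Δv ≈ 4530 m/s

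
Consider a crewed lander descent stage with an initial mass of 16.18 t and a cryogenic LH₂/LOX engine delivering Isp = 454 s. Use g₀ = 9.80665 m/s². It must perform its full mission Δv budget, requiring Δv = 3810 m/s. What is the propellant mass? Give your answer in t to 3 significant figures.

propellant mass ≈ 9.30 t

v_e = Isp · g₀ = 454 × 9.80665 = 4452.2 m/s.
From the ideal rocket equation, m₀/m_f = exp(Δv / v_e) = exp(3810 / 4452.2) = exp(0.8558) = 2.3531.
m_f = 16.18 / 2.3531 = 6.87604 t, so propellant = m₀ − m_f = 16.18 − 6.87604 = 9.30396 t.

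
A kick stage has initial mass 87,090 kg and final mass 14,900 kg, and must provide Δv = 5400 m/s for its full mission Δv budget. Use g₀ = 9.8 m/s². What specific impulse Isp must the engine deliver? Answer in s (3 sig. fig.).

ln(m₀/m_f) = ln(87090/14900) = ln(5.845) = 1.7656.
From the ideal rocket equation, v_e = Δv / ln(m₀/m_f) = 5400 / 1.7656 = 3058.5 m/s.
Isp = v_e / g₀ = 3058.5 / 9.8 = 312.1 s.

Isp ≈ 312 s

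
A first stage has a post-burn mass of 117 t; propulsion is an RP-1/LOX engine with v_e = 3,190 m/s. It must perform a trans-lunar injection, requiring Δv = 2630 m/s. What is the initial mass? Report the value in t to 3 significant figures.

Rocket equation: m₀/m_f = exp(Δv / v_e) = exp(2630 / 3190.0) = exp(0.8245) = 2.2806.
m₀ = m_f × 2.2806 = 117 × 2.2806 = 266.83 t.

initial mass ≈ 267 t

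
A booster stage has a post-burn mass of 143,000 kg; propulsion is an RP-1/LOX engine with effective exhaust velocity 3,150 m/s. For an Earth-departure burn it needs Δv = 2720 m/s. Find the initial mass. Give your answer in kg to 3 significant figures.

m₀/m_f = exp(Δv / v_e) = exp(2720 / 3150.0) = exp(0.8635) = 2.3714.
m₀ = m_f × 2.3714 = 143,000 × 2.3714 = 339,110 kg.

initial mass ≈ 339000 kg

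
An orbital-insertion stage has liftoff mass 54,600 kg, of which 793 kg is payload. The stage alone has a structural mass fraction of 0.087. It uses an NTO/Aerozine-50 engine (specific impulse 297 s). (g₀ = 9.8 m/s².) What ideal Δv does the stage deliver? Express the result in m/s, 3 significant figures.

Δv ≈ 6690 m/s

Stage wet mass = m₀ − payload = 54,600 − 793 = 53,807 kg.
Stage dry mass = ε × stage wet mass = 0.087 × 53,807 = 4,681.21 kg.
Burnout mass m_f = stage dry + payload = 4,681.21 + 793 = 5,474.21 kg.
v_e = Isp · g₀ = 297 × 9.8 = 2910.6 m/s.
By the Tsiolkovsky rocket equation, Δv = v_e · ln(54,600/5,474.21) = 2910.6 × ln(9.974) = 2910.6 × 2.3000 ≈ 6694 m/s.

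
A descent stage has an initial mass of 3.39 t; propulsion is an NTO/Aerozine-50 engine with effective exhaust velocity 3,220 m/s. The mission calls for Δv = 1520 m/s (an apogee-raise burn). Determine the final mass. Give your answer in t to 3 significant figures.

m₀/m_f = exp(Δv / v_e) = exp(1520 / 3220.0) = exp(0.4720) = 1.6033.
m_f = m₀ / 1.6033 = 3.39 / 1.6033 = 2.11439 t.

final mass ≈ 2.11 t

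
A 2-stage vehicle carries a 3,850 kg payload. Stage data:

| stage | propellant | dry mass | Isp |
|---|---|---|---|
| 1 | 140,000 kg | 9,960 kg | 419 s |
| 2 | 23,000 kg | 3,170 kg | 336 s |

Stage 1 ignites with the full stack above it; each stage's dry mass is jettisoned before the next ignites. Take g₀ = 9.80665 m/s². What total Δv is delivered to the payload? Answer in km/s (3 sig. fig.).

Ignition mass of stage 1 = 140,000+9,960 + 23,000+3,170 + 3,850 = 179,980 kg.
Stage 1: m₀ = 179,980 kg, m_f = 179,980 − 140,000 = 39,980 kg; Δv = 419×9.80665×ln(4.502) = 4109.0×1.5045 ≈ 6182 m/s.
Stage 2: m₀ = 30,020 kg, m_f = 30,020 − 23,000 = 7,020 kg; Δv = 336×9.80665×ln(4.276) = 3295.0×1.4531 ≈ 4788 m/s.
Total Δv = 6182 + 4788 = 10970 m/s.

Δv ≈ 11.0 km/s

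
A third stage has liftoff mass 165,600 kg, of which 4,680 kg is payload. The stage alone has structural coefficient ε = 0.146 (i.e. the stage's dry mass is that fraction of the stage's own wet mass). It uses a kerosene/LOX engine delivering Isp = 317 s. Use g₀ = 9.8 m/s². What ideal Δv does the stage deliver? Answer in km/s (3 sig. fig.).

Δv ≈ 5.50 km/s

Stage wet mass = m₀ − payload = 165,600 − 4,680 = 160,920 kg.
Stage dry mass = ε × stage wet mass = 0.146 × 160,920 = 23,494.3 kg.
Burnout mass m_f = stage dry + payload = 23,494.3 + 4,680 = 28,174.3 kg.
v_e = Isp · g₀ = 317 × 9.8 = 3106.6 m/s.
Δv = v_e · ln(165,600/28,174.3) = 3106.6 × ln(5.878) = 3106.6 × 1.7712 ≈ 5502 m/s.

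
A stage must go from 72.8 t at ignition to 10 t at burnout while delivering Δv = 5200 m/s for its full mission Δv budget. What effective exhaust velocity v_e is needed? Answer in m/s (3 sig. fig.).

v_e ≈ 2620 m/s

ln(m₀/m_f) = ln(72800/10000) = ln(7.28) = 1.9851.
From the ideal rocket equation, v_e = Δv / ln(m₀/m_f) = 5200 / 1.9851 = 2619.5 m/s.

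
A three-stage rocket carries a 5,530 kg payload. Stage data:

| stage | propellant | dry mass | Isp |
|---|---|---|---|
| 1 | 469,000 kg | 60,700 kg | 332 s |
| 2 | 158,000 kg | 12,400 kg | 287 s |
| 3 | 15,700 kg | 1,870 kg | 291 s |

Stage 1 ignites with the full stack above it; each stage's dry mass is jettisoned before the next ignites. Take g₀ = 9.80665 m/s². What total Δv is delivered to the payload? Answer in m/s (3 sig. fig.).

Ignition mass of stage 1 = 469,000+60,700 + 158,000+12,400 + 15,700+1,870 + 5,530 = 723,200 kg.
Stage 1: m₀ = 723,200 kg, m_f = 723,200 − 469,000 = 254,200 kg; Δv = 332×9.80665×ln(2.845) = 3255.8×1.0456 ≈ 3404 m/s.
Stage 2: m₀ = 193,500 kg, m_f = 193,500 − 158,000 = 35,500 kg; Δv = 287×9.80665×ln(5.451) = 2814.5×1.6957 ≈ 4773 m/s.
Stage 3: m₀ = 23,100 kg, m_f = 23,100 − 15,700 = 7,400 kg; Δv = 291×9.80665×ln(3.122) = 2853.7×1.1384 ≈ 3249 m/s.
Total Δv = 3404 + 4773 + 3249 = 11426 m/s.

Δv ≈ 11400 m/s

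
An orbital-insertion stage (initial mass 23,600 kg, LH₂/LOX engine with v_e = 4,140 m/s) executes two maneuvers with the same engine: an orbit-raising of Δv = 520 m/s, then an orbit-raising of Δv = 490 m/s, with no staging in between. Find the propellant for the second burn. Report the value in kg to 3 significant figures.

propellant for the second burn ≈ 2320 kg

After the first burn: m = 23600 × exp(−520/4140.0) = 23600 × 0.88196 = 20,814.3 kg.
After the second burn: m = 20,814.3 × exp(−490/4140.0) = 20,814.3 × 0.88838 = 18,491 kg.
Second-burn propellant = 20,814.3 − 18,491 = 2,323.3 kg.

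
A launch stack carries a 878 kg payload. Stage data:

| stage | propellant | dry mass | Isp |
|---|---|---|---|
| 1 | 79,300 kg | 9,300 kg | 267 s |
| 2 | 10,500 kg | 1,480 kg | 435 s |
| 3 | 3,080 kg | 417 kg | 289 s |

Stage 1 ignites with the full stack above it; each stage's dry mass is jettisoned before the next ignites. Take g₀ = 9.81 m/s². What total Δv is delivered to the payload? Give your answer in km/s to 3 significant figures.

Ignition mass of stage 1 = 79,300+9,300 + 10,500+1,480 + 3,080+417 + 878 = 104,955 kg.
Stage 1: m₀ = 104,955 kg, m_f = 104,955 − 79,300 = 25,655 kg; Δv = 267×9.81×ln(4.091) = 2619.3×1.4088 ≈ 3690 m/s.
Stage 2: m₀ = 16,355 kg, m_f = 16,355 − 10,500 = 5,855 kg; Δv = 435×9.81×ln(2.793) = 4267.4×1.0272 ≈ 4384 m/s.
Stage 3: m₀ = 4,375 kg, m_f = 4,375 − 3,080 = 1,295 kg; Δv = 289×9.81×ln(3.378) = 2835.1×1.2174 ≈ 3451 m/s.
Total Δv = 3690 + 4384 + 3451 = 11525 m/s.

Δv ≈ 11.5 km/s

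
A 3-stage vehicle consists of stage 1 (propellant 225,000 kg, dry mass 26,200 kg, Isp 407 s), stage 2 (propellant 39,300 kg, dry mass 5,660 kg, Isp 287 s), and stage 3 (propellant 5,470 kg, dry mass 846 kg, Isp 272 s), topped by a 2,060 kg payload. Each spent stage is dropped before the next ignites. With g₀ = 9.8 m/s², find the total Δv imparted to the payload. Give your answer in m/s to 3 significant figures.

Δv ≈ 11900 m/s

Ignition mass of stage 1 = 225,000+26,200 + 39,300+5,660 + 5,470+846 + 2,060 = 304,536 kg.
Stage 1: m₀ = 304,536 kg, m_f = 304,536 − 225,000 = 79,536 kg; Δv = 407×9.8×ln(3.829) = 3988.6×1.3426 ≈ 5355 m/s.
Stage 2: m₀ = 53,336 kg, m_f = 53,336 − 39,300 = 14,036 kg; Δv = 287×9.8×ln(3.8) = 2812.6×1.3350 ≈ 3755 m/s.
Stage 3: m₀ = 8,376 kg, m_f = 8,376 − 5,470 = 2,906 kg; Δv = 272×9.8×ln(2.882) = 2665.6×1.0586 ≈ 2822 m/s.
Total Δv = 5355 + 3755 + 2822 = 11932 m/s.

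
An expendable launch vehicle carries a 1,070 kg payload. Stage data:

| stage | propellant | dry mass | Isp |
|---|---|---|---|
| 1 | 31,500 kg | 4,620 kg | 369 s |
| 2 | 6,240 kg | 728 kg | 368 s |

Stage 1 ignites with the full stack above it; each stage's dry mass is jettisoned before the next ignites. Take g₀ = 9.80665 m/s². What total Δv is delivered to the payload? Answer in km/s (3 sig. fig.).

Ignition mass of stage 1 = 31,500+4,620 + 6,240+728 + 1,070 = 44,158 kg.
Stage 1: m₀ = 44,158 kg, m_f = 44,158 − 31,500 = 12,658 kg; Δv = 369×9.80665×ln(3.489) = 3618.7×1.2495 ≈ 4521 m/s.
Stage 2: m₀ = 8,038 kg, m_f = 8,038 − 6,240 = 1,798 kg; Δv = 368×9.80665×ln(4.471) = 3608.8×1.4975 ≈ 5404 m/s.
Total Δv = 4521 + 5404 = 9925 m/s.

Δv ≈ 9.93 km/s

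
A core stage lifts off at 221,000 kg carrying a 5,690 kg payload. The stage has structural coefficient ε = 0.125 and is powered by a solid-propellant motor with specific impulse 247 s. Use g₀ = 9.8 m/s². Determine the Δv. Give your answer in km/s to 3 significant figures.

Stage wet mass = m₀ − payload = 221,000 − 5,690 = 215,310 kg.
Stage dry mass = ε × stage wet mass = 0.125 × 215,310 = 26,913.8 kg.
Burnout mass m_f = stage dry + payload = 26,913.8 + 5,690 = 32,603.8 kg.
v_e = Isp · g₀ = 247 × 9.8 = 2420.6 m/s.
Δv = v_e · ln(221,000/32,603.8) = 2420.6 × ln(6.778) = 2420.6 × 1.9137 ≈ 4632 m/s.

Δv ≈ 4.63 km/s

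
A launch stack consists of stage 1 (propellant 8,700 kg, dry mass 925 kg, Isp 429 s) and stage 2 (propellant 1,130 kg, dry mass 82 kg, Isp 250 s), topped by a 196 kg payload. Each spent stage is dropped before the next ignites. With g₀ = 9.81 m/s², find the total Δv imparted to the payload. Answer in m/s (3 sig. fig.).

Ignition mass of stage 1 = 8,700+925 + 1,130+82 + 196 = 11,033 kg.
Stage 1: m₀ = 11,033 kg, m_f = 11,033 − 8,700 = 2,333 kg; Δv = 429×9.81×ln(4.729) = 4208.5×1.5537 ≈ 6539 m/s.
Stage 2: m₀ = 1,408 kg, m_f = 1,408 − 1,130 = 278 kg; Δv = 250×9.81×ln(5.065) = 2452.5×1.6223 ≈ 3979 m/s.
Total Δv = 6539 + 3979 = 10518 m/s.

Δv ≈ 10500 m/s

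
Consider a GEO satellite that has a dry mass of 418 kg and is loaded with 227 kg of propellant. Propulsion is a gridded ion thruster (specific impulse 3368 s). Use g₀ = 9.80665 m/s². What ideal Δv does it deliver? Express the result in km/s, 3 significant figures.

v_e = Isp · g₀ = 3368 × 9.80665 = 33028.8 m/s.
m₀ = m_dry + m_prop = 418 + 227 = 645 kg.
By the Tsiolkovsky rocket equation, Δv = v_e · ln(m₀/m_f) = 33028.8 × ln(1.543) = 33028.8 × 0.4338 ≈ 14326.9 m/s.

Δv ≈ 14.3 km/s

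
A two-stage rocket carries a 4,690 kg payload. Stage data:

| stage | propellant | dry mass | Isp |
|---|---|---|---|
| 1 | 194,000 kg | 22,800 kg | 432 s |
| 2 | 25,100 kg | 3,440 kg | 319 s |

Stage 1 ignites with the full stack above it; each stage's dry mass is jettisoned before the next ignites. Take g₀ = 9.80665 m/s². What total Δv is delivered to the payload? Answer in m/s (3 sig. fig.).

Ignition mass of stage 1 = 194,000+22,800 + 25,100+3,440 + 4,690 = 250,030 kg.
Stage 1: m₀ = 250,030 kg, m_f = 250,030 − 194,000 = 56,030 kg; Δv = 432×9.80665×ln(4.462) = 4236.5×1.4957 ≈ 6336 m/s.
Stage 2: m₀ = 33,230 kg, m_f = 33,230 − 25,100 = 8,130 kg; Δv = 319×9.80665×ln(4.087) = 3128.3×1.4079 ≈ 4404 m/s.
Total Δv = 6336 + 4404 = 10740 m/s.

Δv ≈ 10700 m/s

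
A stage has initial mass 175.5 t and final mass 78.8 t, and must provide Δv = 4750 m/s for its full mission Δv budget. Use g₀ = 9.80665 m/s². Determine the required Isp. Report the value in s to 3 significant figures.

Isp ≈ 605 s

ln(m₀/m_f) = ln(175500/78800) = ln(2.227) = 0.8007.
v_e = Δv / ln(m₀/m_f) = 4750 / 0.8007 = 5932.1 m/s.
Isp = v_e / g₀ = 5932.1 / 9.80665 = 604.9 s.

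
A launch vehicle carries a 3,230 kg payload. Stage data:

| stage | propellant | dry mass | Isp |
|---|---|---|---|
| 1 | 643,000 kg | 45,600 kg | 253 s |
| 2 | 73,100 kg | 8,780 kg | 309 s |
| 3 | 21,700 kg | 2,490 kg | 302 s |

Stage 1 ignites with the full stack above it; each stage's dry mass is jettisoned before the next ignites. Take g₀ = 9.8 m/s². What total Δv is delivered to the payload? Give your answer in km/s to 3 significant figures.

Ignition mass of stage 1 = 643,000+45,600 + 73,100+8,780 + 21,700+2,490 + 3,230 = 797,900 kg.
Stage 1: m₀ = 797,900 kg, m_f = 797,900 − 643,000 = 154,900 kg; Δv = 253×9.8×ln(5.151) = 2479.4×1.6392 ≈ 4064 m/s.
Stage 2: m₀ = 109,300 kg, m_f = 109,300 − 73,100 = 36,200 kg; Δv = 309×9.8×ln(3.019) = 3028.2×1.1050 ≈ 3346 m/s.
Stage 3: m₀ = 27,420 kg, m_f = 27,420 − 21,700 = 5,720 kg; Δv = 302×9.8×ln(4.794) = 2959.6×1.5673 ≈ 4639 m/s.
Total Δv = 4064 + 3346 + 4639 = 12049 m/s.

Δv ≈ 12.0 km/s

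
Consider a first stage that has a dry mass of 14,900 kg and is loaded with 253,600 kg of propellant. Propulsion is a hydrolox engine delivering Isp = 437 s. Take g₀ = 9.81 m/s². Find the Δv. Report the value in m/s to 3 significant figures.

v_e = Isp · g₀ = 437 × 9.81 = 4287.0 m/s.
m₀ = m_dry + m_prop = 14,900 + 253,600 = 268,500 kg.
Δv = v_e · ln(m₀/m_f) = 4287.0 × ln(18.02) = 4287.0 × 2.8915 ≈ 12395.7 m/s.

Δv ≈ 12400 m/s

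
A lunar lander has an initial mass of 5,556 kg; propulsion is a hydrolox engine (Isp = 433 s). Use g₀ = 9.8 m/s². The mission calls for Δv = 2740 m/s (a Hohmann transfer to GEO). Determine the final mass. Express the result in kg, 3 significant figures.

v_e = Isp · g₀ = 433 × 9.8 = 4243.4 m/s.
Rocket equation: m₀/m_f = exp(Δv / v_e) = exp(2740 / 4243.4) = exp(0.6457) = 1.9073.
m_f = m₀ / 1.9073 = 5,556 / 1.9073 = 2,913.02 kg.

final mass ≈ 2910 kg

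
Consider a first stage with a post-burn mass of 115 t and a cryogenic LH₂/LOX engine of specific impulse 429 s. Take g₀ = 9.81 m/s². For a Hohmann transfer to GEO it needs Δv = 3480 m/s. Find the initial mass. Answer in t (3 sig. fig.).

initial mass ≈ 263 t

v_e = Isp · g₀ = 429 × 9.81 = 4208.5 m/s.
Rocket equation: m₀/m_f = exp(Δv / v_e) = exp(3480 / 4208.5) = exp(0.8269) = 2.2862.
m₀ = m_f × 2.2862 = 115 × 2.2862 = 262.913 t.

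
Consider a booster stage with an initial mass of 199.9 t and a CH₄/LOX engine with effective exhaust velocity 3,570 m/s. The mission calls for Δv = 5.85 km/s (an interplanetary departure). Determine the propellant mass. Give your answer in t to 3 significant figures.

propellant mass ≈ 161 t

From the ideal rocket equation, m₀/m_f = exp(Δv / v_e) = exp(5850 / 3570.0) = exp(1.6387) = 5.1482.
m_f = 199.9 / 5.1482 = 38.8291 t, so propellant = m₀ − m_f = 199.9 − 38.8291 = 161.0709 t.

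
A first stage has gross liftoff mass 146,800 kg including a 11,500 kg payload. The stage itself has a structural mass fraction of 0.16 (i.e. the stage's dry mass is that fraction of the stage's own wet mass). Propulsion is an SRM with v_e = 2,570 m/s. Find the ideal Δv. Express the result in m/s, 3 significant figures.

Δv ≈ 3820 m/s

Stage wet mass = m₀ − payload = 146,800 − 11,500 = 135,300 kg.
Stage dry mass = ε × stage wet mass = 0.16 × 135,300 = 21,648 kg.
Burnout mass m_f = stage dry + payload = 21,648 + 11,500 = 33,148 kg.
From the ideal rocket equation, Δv = v_e · ln(146,800/33,148) = 2570.0 × ln(4.429) = 2570.0 × 1.4881 ≈ 3824 m/s.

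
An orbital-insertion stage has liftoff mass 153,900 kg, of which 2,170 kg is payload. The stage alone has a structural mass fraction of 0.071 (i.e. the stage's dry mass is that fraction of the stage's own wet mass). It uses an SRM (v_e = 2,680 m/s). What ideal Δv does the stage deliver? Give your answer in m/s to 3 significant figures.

Δv ≈ 6640 m/s

Stage wet mass = m₀ − payload = 153,900 − 2,170 = 151,730 kg.
Stage dry mass = ε × stage wet mass = 0.071 × 151,730 = 10,772.8 kg.
Burnout mass m_f = stage dry + payload = 10,772.8 + 2,170 = 12,942.8 kg.
Using Δv = v_e ln(m₀/m_f): Δv = v_e · ln(153,900/12,942.8) = 2680.0 × ln(11.89) = 2680.0 × 2.4758 ≈ 6635 m/s.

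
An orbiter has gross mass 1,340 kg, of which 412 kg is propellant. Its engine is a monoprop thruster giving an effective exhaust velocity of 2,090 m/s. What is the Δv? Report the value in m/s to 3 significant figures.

m_f = m₀ − m_prop = 1,340 − 412 = 928 kg.
By the Tsiolkovsky rocket equation, Δv = v_e · ln(m₀/m_f) = 2090.0 × ln(1.444) = 2090.0 × 0.3674 ≈ 767.9 m/s.

Δv ≈ 768 m/s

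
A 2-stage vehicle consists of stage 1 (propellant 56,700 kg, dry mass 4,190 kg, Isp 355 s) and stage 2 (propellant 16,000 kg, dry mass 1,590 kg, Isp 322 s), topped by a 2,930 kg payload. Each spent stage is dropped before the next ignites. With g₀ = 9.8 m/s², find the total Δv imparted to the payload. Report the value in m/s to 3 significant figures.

Ignition mass of stage 1 = 56,700+4,190 + 16,000+1,590 + 2,930 = 81,410 kg.
Stage 1: m₀ = 81,410 kg, m_f = 81,410 − 56,700 = 24,710 kg; Δv = 355×9.8×ln(3.295) = 3479.0×1.1923 ≈ 4148 m/s.
Stage 2: m₀ = 20,520 kg, m_f = 20,520 − 16,000 = 4,520 kg; Δv = 322×9.8×ln(4.54) = 3155.6×1.5129 ≈ 4774 m/s.
Total Δv = 4148 + 4774 = 8922 m/s.

Δv ≈ 8920 m/s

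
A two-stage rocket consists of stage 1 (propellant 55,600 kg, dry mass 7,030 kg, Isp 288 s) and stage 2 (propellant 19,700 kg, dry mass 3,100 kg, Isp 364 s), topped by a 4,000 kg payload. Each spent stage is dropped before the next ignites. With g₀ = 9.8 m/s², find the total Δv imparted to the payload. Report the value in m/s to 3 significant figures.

Ignition mass of stage 1 = 55,600+7,030 + 19,700+3,100 + 4,000 = 89,430 kg.
Stage 1: m₀ = 89,430 kg, m_f = 89,430 − 55,600 = 33,830 kg; Δv = 288×9.8×ln(2.644) = 2822.4×0.9721 ≈ 2744 m/s.
Stage 2: m₀ = 26,800 kg, m_f = 26,800 − 19,700 = 7,100 kg; Δv = 364×9.8×ln(3.775) = 3567.2×1.3283 ≈ 4738 m/s.
Total Δv = 2744 + 4738 = 7482 m/s.

Δv ≈ 7480 m/s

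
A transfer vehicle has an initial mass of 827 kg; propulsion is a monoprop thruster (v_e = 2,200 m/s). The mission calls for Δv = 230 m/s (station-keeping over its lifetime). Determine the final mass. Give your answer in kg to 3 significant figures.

final mass ≈ 745 kg

m₀/m_f = exp(Δv / v_e) = exp(230 / 2200.0) = exp(0.1045) = 1.1102.
m_f = m₀ / 1.1102 = 827 / 1.1102 = 744.911 kg.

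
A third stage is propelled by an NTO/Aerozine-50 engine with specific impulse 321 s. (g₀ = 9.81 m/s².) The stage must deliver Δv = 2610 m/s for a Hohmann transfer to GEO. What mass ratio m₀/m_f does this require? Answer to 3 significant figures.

v_e = Isp · g₀ = 321 × 9.81 = 3149.0 m/s.
Using Δv = v_e ln(m₀/m_f): m₀/m_f = exp(Δv / v_e) = exp(2610 / 3149.0) = exp(0.8288) = 2.2906.

mass ratio ≈ 2.29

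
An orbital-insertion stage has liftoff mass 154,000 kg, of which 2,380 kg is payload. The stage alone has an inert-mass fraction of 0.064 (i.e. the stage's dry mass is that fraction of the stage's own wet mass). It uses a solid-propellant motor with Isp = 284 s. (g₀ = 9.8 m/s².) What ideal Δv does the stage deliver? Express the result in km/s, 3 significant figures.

Δv ≈ 7.08 km/s

Stage wet mass = m₀ − payload = 154,000 − 2,380 = 151,620 kg.
Stage dry mass = ε × stage wet mass = 0.064 × 151,620 = 9,703.68 kg.
Burnout mass m_f = stage dry + payload = 9,703.68 + 2,380 = 12,083.68 kg.
v_e = Isp · g₀ = 284 × 9.8 = 2783.2 m/s.
Δv = v_e · ln(154,000/12,083.68) = 2783.2 × ln(12.74) = 2783.2 × 2.5451 ≈ 7084 m/s.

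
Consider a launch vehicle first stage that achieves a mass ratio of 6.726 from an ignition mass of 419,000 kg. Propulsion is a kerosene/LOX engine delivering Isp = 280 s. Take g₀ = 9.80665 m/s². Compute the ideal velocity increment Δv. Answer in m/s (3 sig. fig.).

Δv ≈ 5230 m/s

v_e = Isp · g₀ = 280 × 9.80665 = 2745.9 m/s.
Rocket equation: Δv = v_e · ln(6.726) = 2745.9 × 1.9060 ≈ 5233.6 m/s.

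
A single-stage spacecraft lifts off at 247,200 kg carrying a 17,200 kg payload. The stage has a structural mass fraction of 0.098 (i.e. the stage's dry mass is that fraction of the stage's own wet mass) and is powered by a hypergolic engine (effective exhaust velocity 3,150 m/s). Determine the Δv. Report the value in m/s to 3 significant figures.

Δv ≈ 5760 m/s

Stage wet mass = m₀ − payload = 247,200 − 17,200 = 230,000 kg.
Stage dry mass = ε × stage wet mass = 0.098 × 230,000 = 22,540 kg.
Burnout mass m_f = stage dry + payload = 22,540 + 17,200 = 39,740 kg.
Using Δv = v_e ln(m₀/m_f): Δv = v_e · ln(247,200/39,740) = 3150.0 × ln(6.22) = 3150.0 × 1.8278 ≈ 5758 m/s.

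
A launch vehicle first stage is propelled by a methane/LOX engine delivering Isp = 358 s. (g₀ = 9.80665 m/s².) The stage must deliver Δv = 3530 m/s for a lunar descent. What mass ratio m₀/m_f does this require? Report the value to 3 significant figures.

mass ratio ≈ 2.73

v_e = Isp · g₀ = 358 × 9.80665 = 3510.8 m/s.
Rocket equation: m₀/m_f = exp(Δv / v_e) = exp(3530 / 3510.8) = exp(1.0055) = 2.7332.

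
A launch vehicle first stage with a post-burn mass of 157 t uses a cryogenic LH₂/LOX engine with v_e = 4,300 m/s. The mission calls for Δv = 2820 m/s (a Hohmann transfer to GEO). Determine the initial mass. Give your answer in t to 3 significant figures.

m₀/m_f = exp(Δv / v_e) = exp(2820 / 4300.0) = exp(0.6558) = 1.9267.
m₀ = m_f × 1.9267 = 157 × 1.9267 = 302.492 t.

initial mass ≈ 302 t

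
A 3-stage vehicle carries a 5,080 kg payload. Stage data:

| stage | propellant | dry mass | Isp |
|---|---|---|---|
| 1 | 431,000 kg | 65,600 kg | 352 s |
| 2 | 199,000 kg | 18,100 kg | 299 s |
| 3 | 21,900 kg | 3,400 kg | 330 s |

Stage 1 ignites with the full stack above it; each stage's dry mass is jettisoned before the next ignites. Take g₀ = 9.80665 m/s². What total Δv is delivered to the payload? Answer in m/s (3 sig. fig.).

Δv ≈ 11900 m/s

Ignition mass of stage 1 = 431,000+65,600 + 199,000+18,100 + 21,900+3,400 + 5,080 = 744,080 kg.
Stage 1: m₀ = 744,080 kg, m_f = 744,080 − 431,000 = 313,080 kg; Δv = 352×9.80665×ln(2.377) = 3451.9×0.8657 ≈ 2988 m/s.
Stage 2: m₀ = 247,480 kg, m_f = 247,480 − 199,000 = 48,480 kg; Δv = 299×9.80665×ln(5.105) = 2932.2×1.6302 ≈ 4780 m/s.
Stage 3: m₀ = 30,380 kg, m_f = 30,380 − 21,900 = 8,480 kg; Δv = 330×9.80665×ln(3.583) = 3236.2×1.2761 ≈ 4130 m/s.
Total Δv = 2988 + 4780 + 4130 = 11898 m/s.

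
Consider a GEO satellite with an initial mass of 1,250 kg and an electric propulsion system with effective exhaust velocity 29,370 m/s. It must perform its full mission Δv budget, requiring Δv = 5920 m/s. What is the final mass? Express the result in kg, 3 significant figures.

final mass ≈ 1020 kg

Rocket equation: m₀/m_f = exp(Δv / v_e) = exp(5920 / 29370.0) = exp(0.2016) = 1.2233.
m_f = m₀ / 1.2233 = 1,250 / 1.2233 = 1,021.83 kg.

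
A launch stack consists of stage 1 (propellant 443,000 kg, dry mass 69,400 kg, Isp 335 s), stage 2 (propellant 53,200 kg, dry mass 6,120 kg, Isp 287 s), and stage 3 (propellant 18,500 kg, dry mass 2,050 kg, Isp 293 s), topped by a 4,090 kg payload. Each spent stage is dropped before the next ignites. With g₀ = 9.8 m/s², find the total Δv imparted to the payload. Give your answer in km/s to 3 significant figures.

Ignition mass of stage 1 = 443,000+69,400 + 53,200+6,120 + 18,500+2,050 + 4,090 = 596,360 kg.
Stage 1: m₀ = 596,360 kg, m_f = 596,360 − 443,000 = 153,360 kg; Δv = 335×9.8×ln(3.889) = 3283.0×1.3581 ≈ 4458 m/s.
Stage 2: m₀ = 83,960 kg, m_f = 83,960 − 53,200 = 30,760 kg; Δv = 287×9.8×ln(2.73) = 2812.6×1.0041 ≈ 2824 m/s.
Stage 3: m₀ = 24,640 kg, m_f = 24,640 − 18,500 = 6,140 kg; Δv = 293×9.8×ln(4.013) = 2871.4×1.3895 ≈ 3990 m/s.
Total Δv = 4458 + 2824 + 3990 = 11272 m/s.

Δv ≈ 11.3 km/s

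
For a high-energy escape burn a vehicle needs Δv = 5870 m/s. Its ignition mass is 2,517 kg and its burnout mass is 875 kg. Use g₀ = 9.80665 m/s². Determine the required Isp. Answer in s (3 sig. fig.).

ln(m₀/m_f) = ln(2517/875) = ln(2.877) = 1.0566.
Rocket equation: v_e = Δv / ln(m₀/m_f) = 5870 / 1.0566 = 5555.6 m/s.
Isp = v_e / g₀ = 5555.6 / 9.80665 = 566.5 s.

Isp ≈ 567 s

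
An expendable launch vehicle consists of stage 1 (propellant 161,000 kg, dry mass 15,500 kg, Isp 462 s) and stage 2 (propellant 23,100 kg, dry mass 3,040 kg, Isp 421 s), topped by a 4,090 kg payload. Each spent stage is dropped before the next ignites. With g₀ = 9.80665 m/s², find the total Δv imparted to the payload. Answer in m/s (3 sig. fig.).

Ignition mass of stage 1 = 161,000+15,500 + 23,100+3,040 + 4,090 = 206,730 kg.
Stage 1: m₀ = 206,730 kg, m_f = 206,730 − 161,000 = 45,730 kg; Δv = 462×9.80665×ln(4.521) = 4530.7×1.5087 ≈ 6835 m/s.
Stage 2: m₀ = 30,230 kg, m_f = 30,230 − 23,100 = 7,130 kg; Δv = 421×9.80665×ln(4.24) = 4128.6×1.4445 ≈ 5964 m/s.
Total Δv = 6835 + 5964 = 12799 m/s.

Δv ≈ 12800 m/s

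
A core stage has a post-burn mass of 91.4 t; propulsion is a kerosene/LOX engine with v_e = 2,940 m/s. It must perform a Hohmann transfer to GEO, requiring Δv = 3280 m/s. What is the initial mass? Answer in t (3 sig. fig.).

From the ideal rocket equation, m₀/m_f = exp(Δv / v_e) = exp(3280 / 2940.0) = exp(1.1156) = 3.0515.
m₀ = m_f × 3.0515 = 91.4 × 3.0515 = 278.907 t.

initial mass ≈ 279 t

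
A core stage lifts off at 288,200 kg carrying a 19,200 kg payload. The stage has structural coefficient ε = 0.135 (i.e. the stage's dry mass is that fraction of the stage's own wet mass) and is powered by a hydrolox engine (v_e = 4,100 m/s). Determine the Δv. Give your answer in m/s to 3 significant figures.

Stage wet mass = m₀ − payload = 288,200 − 19,200 = 269,000 kg.
Stage dry mass = ε × stage wet mass = 0.135 × 269,000 = 36,315 kg.
Burnout mass m_f = stage dry + payload = 36,315 + 19,200 = 55,515 kg.
Δv = v_e · ln(288,200/55,515) = 4100.0 × ln(5.191) = 4100.0 × 1.6470 ≈ 6753 m/s.

Δv ≈ 6750 m/s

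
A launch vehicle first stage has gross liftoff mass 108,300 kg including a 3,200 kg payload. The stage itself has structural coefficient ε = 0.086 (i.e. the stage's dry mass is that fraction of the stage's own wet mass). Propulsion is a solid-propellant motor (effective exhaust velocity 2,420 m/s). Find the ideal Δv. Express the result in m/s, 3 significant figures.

Δv ≈ 5280 m/s

Stage wet mass = m₀ − payload = 108,300 − 3,200 = 105,100 kg.
Stage dry mass = ε × stage wet mass = 0.086 × 105,100 = 9,038.6 kg.
Burnout mass m_f = stage dry + payload = 9,038.6 + 3,200 = 12,238.6 kg.
Rocket equation: Δv = v_e · ln(108,300/12,238.6) = 2420.0 × ln(8.849) = 2420.0 × 2.1803 ≈ 5276 m/s.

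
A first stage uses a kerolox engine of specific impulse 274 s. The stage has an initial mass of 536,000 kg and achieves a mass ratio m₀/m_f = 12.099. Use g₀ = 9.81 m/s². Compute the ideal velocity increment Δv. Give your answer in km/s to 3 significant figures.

Δv ≈ 6.70 km/s

v_e = Isp · g₀ = 274 × 9.81 = 2687.9 m/s.
From the ideal rocket equation, Δv = v_e · ln(12.099) = 2687.9 × 2.4931 ≈ 6701.4 m/s.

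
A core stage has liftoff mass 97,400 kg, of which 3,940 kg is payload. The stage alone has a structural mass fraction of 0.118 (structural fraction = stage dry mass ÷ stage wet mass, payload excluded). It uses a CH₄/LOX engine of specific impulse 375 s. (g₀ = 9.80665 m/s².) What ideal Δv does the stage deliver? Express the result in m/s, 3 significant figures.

Stage wet mass = m₀ − payload = 97,400 − 3,940 = 93,460 kg.
Stage dry mass = ε × stage wet mass = 0.118 × 93,460 = 11,028.3 kg.
Burnout mass m_f = stage dry + payload = 11,028.3 + 3,940 = 14,968.3 kg.
v_e = Isp · g₀ = 375 × 9.80665 = 3677.5 m/s.
Δv = v_e · ln(97,400/14,968.3) = 3677.5 × ln(6.507) = 3677.5 × 1.8729 ≈ 6888 m/s.

Δv ≈ 6890 m/s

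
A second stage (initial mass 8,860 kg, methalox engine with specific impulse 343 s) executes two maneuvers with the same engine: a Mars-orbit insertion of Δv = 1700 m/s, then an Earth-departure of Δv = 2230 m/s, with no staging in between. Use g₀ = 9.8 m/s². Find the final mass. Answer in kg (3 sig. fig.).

final mass ≈ 2750 kg

v_e = Isp · g₀ = 343 × 9.8 = 3361.4 m/s.
After the first burn: m = 8860 × exp(−1700/3361.4) = 8860 × 0.60306 = 5,343.11 kg.
After the second burn: m = 5,343.11 × exp(−2230/3361.4) = 5,343.11 × 0.51509 = 2,752.18 kg.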